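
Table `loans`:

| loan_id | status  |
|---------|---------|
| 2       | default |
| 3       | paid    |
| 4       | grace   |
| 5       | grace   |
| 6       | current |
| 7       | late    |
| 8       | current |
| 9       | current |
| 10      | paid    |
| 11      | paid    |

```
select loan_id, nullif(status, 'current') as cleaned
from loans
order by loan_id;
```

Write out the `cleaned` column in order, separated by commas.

default, paid, grace, grace, NULL, late, NULL, NULL, paid, paid

loan_id=2: status=default vs current: differ → default
loan_id=3: status=paid vs current: differ → paid
loan_id=4: status=grace vs current: differ → grace
loan_id=5: status=grace vs current: differ → grace
loan_id=6: status=current vs current: equal → NULL
loan_id=7: status=late vs current: differ → late
loan_id=8: status=current vs current: equal → NULL
loan_id=9: status=current vs current: equal → NULL
loan_id=10: status=paid vs current: differ → paid
loan_id=11: status=paid vs current: differ → paid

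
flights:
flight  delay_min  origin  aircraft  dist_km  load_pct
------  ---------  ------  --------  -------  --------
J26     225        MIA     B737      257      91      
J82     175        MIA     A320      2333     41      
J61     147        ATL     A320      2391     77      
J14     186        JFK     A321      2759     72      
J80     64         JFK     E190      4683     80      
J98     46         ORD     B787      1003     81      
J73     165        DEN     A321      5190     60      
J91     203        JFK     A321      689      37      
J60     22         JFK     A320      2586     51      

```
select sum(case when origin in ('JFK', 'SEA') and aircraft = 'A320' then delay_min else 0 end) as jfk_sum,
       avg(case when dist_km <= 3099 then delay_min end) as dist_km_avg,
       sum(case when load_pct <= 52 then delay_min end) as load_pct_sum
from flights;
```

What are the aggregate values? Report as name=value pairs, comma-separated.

jfk_sum=22, dist_km_avg=143.4285714286, load_pct_sum=400

[jfk_sum: origin in ('JFK', 'SEA') and aircraft = 'A320']
flight=J26: ✗
flight=J82: ✗
flight=J61: ✗
flight=J14: ✗
flight=J80: ✗
flight=J98: ✗
flight=J73: ✗
flight=J91: ✗
flight=J60: ✓ → 22
jfk_sum = 22
—
[dist_km_avg: dist_km <= 3099]
flight=J26: ✓ → 225
flight=J82: ✓ → 175
flight=J61: ✓ → 147
flight=J14: ✓ → 186
flight=J80: ✗
flight=J98: ✓ → 46
flight=J73: ✗
flight=J91: ✓ → 203
flight=J60: ✓ → 22
dist_km_avg = (225 + 175 + 147 + 186 + 46 + 203 + 22) / 7 = 143.4285714286
—
[load_pct_sum: load_pct <= 52]
flight=J26: ✗
flight=J82: ✓ → 175
flight=J61: ✗
flight=J14: ✗
flight=J80: ✗
flight=J98: ✗
flight=J73: ✗
flight=J91: ✓ → 203
flight=J60: ✓ → 22
load_pct_sum = 175 + 203 + 22 = 400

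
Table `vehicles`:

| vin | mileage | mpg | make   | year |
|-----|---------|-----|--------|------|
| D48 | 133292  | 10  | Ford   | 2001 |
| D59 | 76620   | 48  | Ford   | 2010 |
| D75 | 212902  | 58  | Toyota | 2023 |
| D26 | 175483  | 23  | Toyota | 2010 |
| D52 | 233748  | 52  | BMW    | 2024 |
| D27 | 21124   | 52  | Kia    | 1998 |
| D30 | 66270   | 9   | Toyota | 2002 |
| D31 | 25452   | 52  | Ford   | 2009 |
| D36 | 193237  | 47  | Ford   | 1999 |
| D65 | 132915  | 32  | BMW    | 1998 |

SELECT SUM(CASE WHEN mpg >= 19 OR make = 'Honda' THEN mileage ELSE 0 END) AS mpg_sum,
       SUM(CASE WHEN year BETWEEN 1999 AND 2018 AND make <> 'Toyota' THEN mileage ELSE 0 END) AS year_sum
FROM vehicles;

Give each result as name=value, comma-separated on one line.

[mpg_sum: mpg >= 19 OR make = 'Honda']
vin=D48: ✗
vin=D59: ✓ → 76620
vin=D75: ✓ → 212902
vin=D26: ✓ → 175483
vin=D52: ✓ → 233748
vin=D27: ✓ → 21124
vin=D30: ✗
vin=D31: ✓ → 25452
vin=D36: ✓ → 193237
vin=D65: ✓ → 132915
mpg_sum = 76620 + 212902 + 175483 + 233748 + 21124 + 25452 + 193237 + 132915 = 1071481
—
[year_sum: year BETWEEN 1999 AND 2018 AND make <> 'Toyota']
vin=D48: ✓ → 133292
vin=D59: ✓ → 76620
vin=D75: ✗
vin=D26: ✗
vin=D52: ✗
vin=D27: ✗
vin=D30: ✗
vin=D31: ✓ → 25452
vin=D36: ✓ → 193237
vin=D65: ✗
year_sum = 133292 + 76620 + 25452 + 193237 = 428601

mpg_sum=1071481, year_sum=428601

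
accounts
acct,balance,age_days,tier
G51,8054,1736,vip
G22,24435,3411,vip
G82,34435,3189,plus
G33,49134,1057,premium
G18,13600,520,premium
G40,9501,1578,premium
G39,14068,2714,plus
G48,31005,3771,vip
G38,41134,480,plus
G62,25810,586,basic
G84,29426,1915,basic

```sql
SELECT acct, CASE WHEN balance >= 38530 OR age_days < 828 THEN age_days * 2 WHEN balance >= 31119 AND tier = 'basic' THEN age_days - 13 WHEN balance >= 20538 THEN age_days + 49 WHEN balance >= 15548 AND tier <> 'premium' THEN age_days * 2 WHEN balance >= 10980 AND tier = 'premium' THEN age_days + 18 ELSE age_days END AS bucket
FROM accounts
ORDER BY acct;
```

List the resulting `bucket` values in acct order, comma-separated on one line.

acct=G18: balance >= 38530 OR age_days < 828 → 1040
acct=G22: balance >= 20538 → 3460
acct=G33: balance >= 38530 OR age_days < 828 → 2114
acct=G38: balance >= 38530 OR age_days < 828 → 960
acct=G39: ELSE → 2714
acct=G40: ELSE → 1578
acct=G48: balance >= 20538 → 3820
acct=G51: ELSE → 1736
acct=G62: balance >= 38530 OR age_days < 828 → 1172
acct=G82: balance >= 20538 → 3238
acct=G84: balance >= 20538 → 1964

1040, 3460, 2114, 960, 2714, 1578, 3820, 1736, 1172, 3238, 1964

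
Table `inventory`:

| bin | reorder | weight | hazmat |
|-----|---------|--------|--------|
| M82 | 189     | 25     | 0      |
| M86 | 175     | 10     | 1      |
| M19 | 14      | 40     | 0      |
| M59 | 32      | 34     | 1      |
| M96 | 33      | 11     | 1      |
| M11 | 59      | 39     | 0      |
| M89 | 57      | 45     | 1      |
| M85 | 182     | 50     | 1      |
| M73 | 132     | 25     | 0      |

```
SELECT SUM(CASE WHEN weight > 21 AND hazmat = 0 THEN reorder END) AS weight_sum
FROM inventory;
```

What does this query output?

394

bin=M82: ✓ → 189
bin=M86: ✗
bin=M19: ✓ → 14
bin=M59: ✗
bin=M96: ✗
bin=M11: ✓ → 59
bin=M89: ✗
bin=M85: ✗
bin=M73: ✓ → 132
weight_sum = 189 + 14 + 59 + 132 = 394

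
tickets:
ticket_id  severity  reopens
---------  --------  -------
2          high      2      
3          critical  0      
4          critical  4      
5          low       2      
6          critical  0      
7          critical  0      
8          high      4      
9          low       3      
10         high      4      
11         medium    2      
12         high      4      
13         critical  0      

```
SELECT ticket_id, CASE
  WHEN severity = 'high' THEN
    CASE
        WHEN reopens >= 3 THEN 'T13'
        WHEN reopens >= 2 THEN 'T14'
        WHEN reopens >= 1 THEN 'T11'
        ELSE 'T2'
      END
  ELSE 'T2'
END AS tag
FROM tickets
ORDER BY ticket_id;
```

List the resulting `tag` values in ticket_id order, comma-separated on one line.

T14, T2, T2, T2, T2, T2, T13, T2, T13, T2, T13, T2

ticket_id=2: severity='high' → inner[reopens >= 2] → T14
ticket_id=3: severity='critical' → outer ELSE → T2
ticket_id=4: severity='critical' → outer ELSE → T2
ticket_id=5: severity='low' → outer ELSE → T2
ticket_id=6: severity='critical' → outer ELSE → T2
ticket_id=7: severity='critical' → outer ELSE → T2
ticket_id=8: severity='high' → inner[reopens >= 3] → T13
ticket_id=9: severity='low' → outer ELSE → T2
ticket_id=10: severity='high' → inner[reopens >= 3] → T13
ticket_id=11: severity='medium' → outer ELSE → T2
ticket_id=12: severity='high' → inner[reopens >= 3] → T13
ticket_id=13: severity='critical' → outer ELSE → T2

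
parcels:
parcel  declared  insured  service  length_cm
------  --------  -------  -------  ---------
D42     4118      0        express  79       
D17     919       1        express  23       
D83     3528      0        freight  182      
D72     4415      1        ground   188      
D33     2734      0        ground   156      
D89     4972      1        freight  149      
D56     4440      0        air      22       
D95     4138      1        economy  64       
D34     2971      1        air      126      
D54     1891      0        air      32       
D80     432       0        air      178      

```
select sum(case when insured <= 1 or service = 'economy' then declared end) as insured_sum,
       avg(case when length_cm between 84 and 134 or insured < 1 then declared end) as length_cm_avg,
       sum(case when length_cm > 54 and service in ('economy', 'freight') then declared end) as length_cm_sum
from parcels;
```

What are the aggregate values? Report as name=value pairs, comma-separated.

insured_sum=34558, length_cm_avg=2873.4285714286, length_cm_sum=12638

[insured_sum: insured <= 1 or service = 'economy']
parcel=D42: ✓ → 4118
parcel=D17: ✓ → 919
parcel=D83: ✓ → 3528
parcel=D72: ✓ → 4415
parcel=D33: ✓ → 2734
parcel=D89: ✓ → 4972
parcel=D56: ✓ → 4440
parcel=D95: ✓ → 4138
parcel=D34: ✓ → 2971
parcel=D54: ✓ → 1891
parcel=D80: ✓ → 432
insured_sum = 4118 + 919 + 3528 + 4415 + 2734 + 4972 + 4440 + 4138 + 2971 + 1891 + 432 = 34558
—
[length_cm_avg: length_cm between 84 and 134 or insured < 1]
parcel=D42: ✓ → 4118
parcel=D17: ✗
parcel=D83: ✓ → 3528
parcel=D72: ✗
parcel=D33: ✓ → 2734
parcel=D89: ✗
parcel=D56: ✓ → 4440
parcel=D95: ✗
parcel=D34: ✓ → 2971
parcel=D54: ✓ → 1891
parcel=D80: ✓ → 432
length_cm_avg = (4118 + 3528 + 2734 + 4440 + 2971 + 1891 + 432) / 7 = 2873.4285714286
—
[length_cm_sum: length_cm > 54 and service in ('economy', 'freight')]
parcel=D42: ✗
parcel=D17: ✗
parcel=D83: ✓ → 3528
parcel=D72: ✗
parcel=D33: ✗
parcel=D89: ✓ → 4972
parcel=D56: ✗
parcel=D95: ✓ → 4138
parcel=D34: ✗
parcel=D54: ✗
parcel=D80: ✗
length_cm_sum = 3528 + 4972 + 4138 = 12638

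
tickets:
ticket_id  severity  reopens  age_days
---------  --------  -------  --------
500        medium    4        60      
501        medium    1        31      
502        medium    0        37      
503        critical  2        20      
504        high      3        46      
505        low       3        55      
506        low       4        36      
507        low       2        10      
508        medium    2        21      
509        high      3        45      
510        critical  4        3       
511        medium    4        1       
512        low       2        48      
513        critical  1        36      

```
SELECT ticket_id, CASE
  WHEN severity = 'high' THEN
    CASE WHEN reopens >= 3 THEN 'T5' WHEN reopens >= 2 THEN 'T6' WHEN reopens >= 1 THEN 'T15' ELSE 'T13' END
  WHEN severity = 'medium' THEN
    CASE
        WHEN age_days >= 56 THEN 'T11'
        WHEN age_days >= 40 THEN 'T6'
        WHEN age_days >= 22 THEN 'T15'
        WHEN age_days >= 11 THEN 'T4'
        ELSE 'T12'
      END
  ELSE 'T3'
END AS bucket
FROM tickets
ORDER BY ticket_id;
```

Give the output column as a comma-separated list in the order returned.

T11, T15, T15, T3, T5, T3, T3, T3, T4, T5, T3, T12, T3, T3

ticket_id=500: severity='medium' → inner[age_days >= 56] → T11
ticket_id=501: severity='medium' → inner[age_days >= 22] → T15
ticket_id=502: severity='medium' → inner[age_days >= 22] → T15
ticket_id=503: severity='critical' → outer ELSE → T3
ticket_id=504: severity='high' → inner[reopens >= 3] → T5
ticket_id=505: severity='low' → outer ELSE → T3
ticket_id=506: severity='low' → outer ELSE → T3
ticket_id=507: severity='low' → outer ELSE → T3
ticket_id=508: severity='medium' → inner[age_days >= 11] → T4
ticket_id=509: severity='high' → inner[reopens >= 3] → T5
ticket_id=510: severity='critical' → outer ELSE → T3
ticket_id=511: severity='medium' → inner[ELSE] → T12
ticket_id=512: severity='low' → outer ELSE → T3
ticket_id=513: severity='critical' → outer ELSE → T3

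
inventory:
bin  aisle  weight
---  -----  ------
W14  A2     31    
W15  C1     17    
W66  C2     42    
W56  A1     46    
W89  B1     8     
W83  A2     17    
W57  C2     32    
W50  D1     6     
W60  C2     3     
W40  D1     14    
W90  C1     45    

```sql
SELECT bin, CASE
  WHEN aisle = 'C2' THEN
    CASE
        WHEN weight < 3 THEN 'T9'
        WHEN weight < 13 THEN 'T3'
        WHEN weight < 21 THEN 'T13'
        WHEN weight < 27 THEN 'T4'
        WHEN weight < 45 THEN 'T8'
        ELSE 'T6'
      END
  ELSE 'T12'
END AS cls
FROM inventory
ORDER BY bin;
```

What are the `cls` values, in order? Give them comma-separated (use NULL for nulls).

T12, T12, T12, T12, T12, T8, T3, T8, T12, T12, T12

bin=W14: aisle='A2' → outer ELSE → T12
bin=W15: aisle='C1' → outer ELSE → T12
bin=W40: aisle='D1' → outer ELSE → T12
bin=W50: aisle='D1' → outer ELSE → T12
bin=W56: aisle='A1' → outer ELSE → T12
bin=W57: aisle='C2' → inner[weight < 45] → T8
bin=W60: aisle='C2' → inner[weight < 13] → T3
bin=W66: aisle='C2' → inner[weight < 45] → T8
bin=W83: aisle='A2' → outer ELSE → T12
bin=W89: aisle='B1' → outer ELSE → T12
bin=W90: aisle='C1' → outer ELSE → T12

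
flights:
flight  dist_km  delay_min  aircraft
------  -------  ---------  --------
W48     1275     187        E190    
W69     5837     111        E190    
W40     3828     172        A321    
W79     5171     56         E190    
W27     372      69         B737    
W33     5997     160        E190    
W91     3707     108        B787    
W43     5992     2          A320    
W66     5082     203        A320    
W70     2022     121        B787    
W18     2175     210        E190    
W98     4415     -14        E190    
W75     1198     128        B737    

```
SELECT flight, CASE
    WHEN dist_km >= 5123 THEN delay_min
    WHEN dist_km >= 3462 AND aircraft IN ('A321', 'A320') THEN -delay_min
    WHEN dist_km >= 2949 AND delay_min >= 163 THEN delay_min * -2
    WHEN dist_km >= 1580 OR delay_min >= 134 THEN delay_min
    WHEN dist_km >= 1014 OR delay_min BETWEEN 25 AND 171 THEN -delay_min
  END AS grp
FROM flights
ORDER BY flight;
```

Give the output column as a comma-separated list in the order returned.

210, -69, 160, -172, 2, 187, -203, 111, 121, -128, 56, 108, -14

flight=W18: dist_km >= 1580 OR delay_min >= 134 → 210
flight=W27: dist_km >= 1014 OR delay_min BETWEEN 25 AND 171 → -69
flight=W33: dist_km >= 5123 → 160
flight=W40: dist_km >= 3462 AND aircraft IN ('A321', 'A320') → -172
flight=W43: dist_km >= 5123 → 2
flight=W48: dist_km >= 1580 OR delay_min >= 134 → 187
flight=W66: dist_km >= 3462 AND aircraft IN ('A321', 'A320') → -203
flight=W69: dist_km >= 5123 → 111
flight=W70: dist_km >= 1580 OR delay_min >= 134 → 121
flight=W75: dist_km >= 1014 OR delay_min BETWEEN 25 AND 171 → -128
flight=W79: dist_km >= 5123 → 56
flight=W91: dist_km >= 1580 OR delay_min >= 134 → 108
flight=W98: dist_km >= 1580 OR delay_min >= 134 → -14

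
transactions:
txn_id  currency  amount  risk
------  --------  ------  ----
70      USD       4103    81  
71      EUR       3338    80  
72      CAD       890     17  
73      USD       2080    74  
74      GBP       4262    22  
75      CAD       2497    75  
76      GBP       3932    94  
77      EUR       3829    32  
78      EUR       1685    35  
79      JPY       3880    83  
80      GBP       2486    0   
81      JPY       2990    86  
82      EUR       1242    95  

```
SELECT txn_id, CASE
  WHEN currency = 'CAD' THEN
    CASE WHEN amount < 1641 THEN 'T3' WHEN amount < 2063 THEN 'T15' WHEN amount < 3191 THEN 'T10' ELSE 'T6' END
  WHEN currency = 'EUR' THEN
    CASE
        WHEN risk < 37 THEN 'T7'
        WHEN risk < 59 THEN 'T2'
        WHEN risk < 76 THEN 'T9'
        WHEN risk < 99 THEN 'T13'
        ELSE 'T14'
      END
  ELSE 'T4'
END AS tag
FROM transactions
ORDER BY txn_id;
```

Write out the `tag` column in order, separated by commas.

T4, T13, T3, T4, T4, T10, T4, T7, T7, T4, T4, T4, T13

txn_id=70: currency='USD' → outer ELSE → T4
txn_id=71: currency='EUR' → inner[risk < 99] → T13
txn_id=72: currency='CAD' → inner[amount < 1641] → T3
txn_id=73: currency='USD' → outer ELSE → T4
txn_id=74: currency='GBP' → outer ELSE → T4
txn_id=75: currency='CAD' → inner[amount < 3191] → T10
txn_id=76: currency='GBP' → outer ELSE → T4
txn_id=77: currency='EUR' → inner[risk < 37] → T7
txn_id=78: currency='EUR' → inner[risk < 37] → T7
txn_id=79: currency='JPY' → outer ELSE → T4
txn_id=80: currency='GBP' → outer ELSE → T4
txn_id=81: currency='JPY' → outer ELSE → T4
txn_id=82: currency='EUR' → inner[risk < 99] → T13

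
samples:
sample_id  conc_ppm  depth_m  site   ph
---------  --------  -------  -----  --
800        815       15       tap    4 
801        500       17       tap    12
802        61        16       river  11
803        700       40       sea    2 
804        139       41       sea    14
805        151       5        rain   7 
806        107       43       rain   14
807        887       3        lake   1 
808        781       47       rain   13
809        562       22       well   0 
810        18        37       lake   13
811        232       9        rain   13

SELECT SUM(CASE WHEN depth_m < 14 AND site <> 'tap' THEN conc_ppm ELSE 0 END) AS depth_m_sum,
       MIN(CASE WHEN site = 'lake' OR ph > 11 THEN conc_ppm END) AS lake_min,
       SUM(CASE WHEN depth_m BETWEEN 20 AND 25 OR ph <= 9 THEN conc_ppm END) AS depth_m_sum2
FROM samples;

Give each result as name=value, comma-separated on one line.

[depth_m_sum: depth_m < 14 AND site <> 'tap']
sample_id=800: ✗
sample_id=801: ✗
sample_id=802: ✗
sample_id=803: ✗
sample_id=804: ✗
sample_id=805: ✓ → 151
sample_id=806: ✗
sample_id=807: ✓ → 887
sample_id=808: ✗
sample_id=809: ✗
sample_id=810: ✗
sample_id=811: ✓ → 232
depth_m_sum = 151 + 887 + 232 = 1270
—
[lake_min: site = 'lake' OR ph > 11]
sample_id=800: ✗
sample_id=801: ✓ → 500
sample_id=802: ✗
sample_id=803: ✗
sample_id=804: ✓ → 139
sample_id=805: ✗
sample_id=806: ✓ → 107
sample_id=807: ✓ → 887
sample_id=808: ✓ → 781
sample_id=809: ✗
sample_id=810: ✓ → 18
sample_id=811: ✓ → 232
lake_min = MIN(500, 139, 107, 887, 781, 18, 232) = 18
—
[depth_m_sum2: depth_m BETWEEN 20 AND 25 OR ph <= 9]
sample_id=800: ✓ → 815
sample_id=801: ✗
sample_id=802: ✗
sample_id=803: ✓ → 700
sample_id=804: ✗
sample_id=805: ✓ → 151
sample_id=806: ✗
sample_id=807: ✓ → 887
sample_id=808: ✗
sample_id=809: ✓ → 562
sample_id=810: ✗
sample_id=811: ✗
depth_m_sum2 = 815 + 700 + 151 + 887 + 562 = 3115

depth_m_sum=1270, lake_min=18, depth_m_sum2=3115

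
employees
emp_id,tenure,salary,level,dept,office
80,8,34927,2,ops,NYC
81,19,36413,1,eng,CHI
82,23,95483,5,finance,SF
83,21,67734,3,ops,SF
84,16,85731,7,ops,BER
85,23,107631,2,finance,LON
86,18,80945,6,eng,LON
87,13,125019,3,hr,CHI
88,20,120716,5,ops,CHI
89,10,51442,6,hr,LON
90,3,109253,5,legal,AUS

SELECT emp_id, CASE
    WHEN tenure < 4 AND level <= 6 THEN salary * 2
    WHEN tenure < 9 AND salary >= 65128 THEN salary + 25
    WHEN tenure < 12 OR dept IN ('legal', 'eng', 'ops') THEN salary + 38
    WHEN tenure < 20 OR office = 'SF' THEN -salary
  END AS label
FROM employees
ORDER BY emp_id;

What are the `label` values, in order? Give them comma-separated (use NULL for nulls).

emp_id=80: tenure < 12 OR dept IN ('legal', 'eng', 'ops') → 34965
emp_id=81: tenure < 12 OR dept IN ('legal', 'eng', 'ops') → 36451
emp_id=82: tenure < 20 OR office = 'SF' → -95483
emp_id=83: tenure < 12 OR dept IN ('legal', 'eng', 'ops') → 67772
emp_id=84: tenure < 12 OR dept IN ('legal', 'eng', 'ops') → 85769
emp_id=85: (no match → NULL) → NULL
emp_id=86: tenure < 12 OR dept IN ('legal', 'eng', 'ops') → 80983
emp_id=87: tenure < 20 OR office = 'SF' → -125019
emp_id=88: tenure < 12 OR dept IN ('legal', 'eng', 'ops') → 120754
emp_id=89: tenure < 12 OR dept IN ('legal', 'eng', 'ops') → 51480
emp_id=90: tenure < 4 AND level <= 6 → 218506

34965, 36451, -95483, 67772, 85769, NULL, 80983, -125019, 120754, 51480, 218506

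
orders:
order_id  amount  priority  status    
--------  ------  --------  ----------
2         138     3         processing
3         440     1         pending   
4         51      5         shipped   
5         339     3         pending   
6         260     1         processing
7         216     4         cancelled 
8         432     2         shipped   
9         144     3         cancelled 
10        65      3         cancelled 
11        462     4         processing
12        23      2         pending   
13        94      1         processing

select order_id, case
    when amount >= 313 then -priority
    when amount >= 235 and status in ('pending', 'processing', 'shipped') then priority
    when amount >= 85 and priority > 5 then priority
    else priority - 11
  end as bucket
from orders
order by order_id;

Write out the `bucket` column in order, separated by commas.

-8, -1, -6, -3, 1, -7, -2, -8, -8, -4, -9, -10

order_id=2: ELSE → -8
order_id=3: amount >= 313 → -1
order_id=4: ELSE → -6
order_id=5: amount >= 313 → -3
order_id=6: amount >= 235 and status in ('pending', 'processing', 'shipped') → 1
order_id=7: ELSE → -7
order_id=8: amount >= 313 → -2
order_id=9: ELSE → -8
order_id=10: ELSE → -8
order_id=11: amount >= 313 → -4
order_id=12: ELSE → -9
order_id=13: ELSE → -10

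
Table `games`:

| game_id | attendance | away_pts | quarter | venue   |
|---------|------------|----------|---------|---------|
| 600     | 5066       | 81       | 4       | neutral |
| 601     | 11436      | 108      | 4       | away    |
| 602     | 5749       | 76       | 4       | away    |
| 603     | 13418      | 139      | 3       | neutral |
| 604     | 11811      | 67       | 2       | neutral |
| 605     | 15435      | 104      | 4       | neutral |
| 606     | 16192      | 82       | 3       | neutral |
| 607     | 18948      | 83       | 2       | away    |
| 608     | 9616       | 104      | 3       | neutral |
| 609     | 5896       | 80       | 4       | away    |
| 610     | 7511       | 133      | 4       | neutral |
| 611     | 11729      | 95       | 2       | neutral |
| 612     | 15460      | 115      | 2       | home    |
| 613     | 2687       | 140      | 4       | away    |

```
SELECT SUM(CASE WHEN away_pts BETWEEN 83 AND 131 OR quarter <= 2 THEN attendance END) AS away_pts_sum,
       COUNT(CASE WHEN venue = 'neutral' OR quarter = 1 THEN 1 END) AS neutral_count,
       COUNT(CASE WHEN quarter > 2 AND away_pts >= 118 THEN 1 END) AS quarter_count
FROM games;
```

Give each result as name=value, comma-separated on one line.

away_pts_sum=94435, neutral_count=8, quarter_count=3

[away_pts_sum: away_pts BETWEEN 83 AND 131 OR quarter <= 2]
game_id=600: ✗
game_id=601: ✓ → 11436
game_id=602: ✗
game_id=603: ✗
game_id=604: ✓ → 11811
game_id=605: ✓ → 15435
game_id=606: ✗
game_id=607: ✓ → 18948
game_id=608: ✓ → 9616
game_id=609: ✗
game_id=610: ✗
game_id=611: ✓ → 11729
game_id=612: ✓ → 15460
game_id=613: ✗
away_pts_sum = 11436 + 11811 + 15435 + 18948 + 9616 + 11729 + 15460 = 94435
—
[neutral_count: venue = 'neutral' OR quarter = 1]
game_id=600: ✓ → 1
game_id=601: ✗
game_id=602: ✗
game_id=603: ✓ → 1
game_id=604: ✓ → 1
game_id=605: ✓ → 1
game_id=606: ✓ → 1
game_id=607: ✗
game_id=608: ✓ → 1
game_id=609: ✗
game_id=610: ✓ → 1
game_id=611: ✓ → 1
game_id=612: ✗
game_id=613: ✗
neutral_count = COUNT(1, 1, 1, 1, 1, 1, 1, 1) = 8
—
[quarter_count: quarter > 2 AND away_pts >= 118]
game_id=600: ✗
game_id=601: ✗
game_id=602: ✗
game_id=603: ✓ → 1
game_id=604: ✗
game_id=605: ✗
game_id=606: ✗
game_id=607: ✗
game_id=608: ✗
game_id=609: ✗
game_id=610: ✓ → 1
game_id=611: ✗
game_id=612: ✗
game_id=613: ✓ → 1
quarter_count = COUNT(1, 1, 1) = 3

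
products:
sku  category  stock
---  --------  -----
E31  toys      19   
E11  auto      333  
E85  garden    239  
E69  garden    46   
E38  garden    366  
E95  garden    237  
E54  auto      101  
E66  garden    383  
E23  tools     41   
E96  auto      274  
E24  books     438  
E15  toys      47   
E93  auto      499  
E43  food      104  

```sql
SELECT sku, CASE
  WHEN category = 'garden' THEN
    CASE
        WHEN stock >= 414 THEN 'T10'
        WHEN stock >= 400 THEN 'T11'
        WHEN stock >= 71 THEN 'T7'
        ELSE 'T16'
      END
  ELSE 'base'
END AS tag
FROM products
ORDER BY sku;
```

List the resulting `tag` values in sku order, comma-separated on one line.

sku=E11: category='auto' → outer ELSE → base
sku=E15: category='toys' → outer ELSE → base
sku=E23: category='tools' → outer ELSE → base
sku=E24: category='books' → outer ELSE → base
sku=E31: category='toys' → outer ELSE → base
sku=E38: category='garden' → inner[stock >= 71] → T7
sku=E43: category='food' → outer ELSE → base
sku=E54: category='auto' → outer ELSE → base
sku=E66: category='garden' → inner[stock >= 71] → T7
sku=E69: category='garden' → inner[ELSE] → T16
sku=E85: category='garden' → inner[stock >= 71] → T7
sku=E93: category='auto' → outer ELSE → base
sku=E95: category='garden' → inner[stock >= 71] → T7
sku=E96: category='auto' → outer ELSE → base

base, base, base, base, base, T7, base, base, T7, T16, T7, base, T7, base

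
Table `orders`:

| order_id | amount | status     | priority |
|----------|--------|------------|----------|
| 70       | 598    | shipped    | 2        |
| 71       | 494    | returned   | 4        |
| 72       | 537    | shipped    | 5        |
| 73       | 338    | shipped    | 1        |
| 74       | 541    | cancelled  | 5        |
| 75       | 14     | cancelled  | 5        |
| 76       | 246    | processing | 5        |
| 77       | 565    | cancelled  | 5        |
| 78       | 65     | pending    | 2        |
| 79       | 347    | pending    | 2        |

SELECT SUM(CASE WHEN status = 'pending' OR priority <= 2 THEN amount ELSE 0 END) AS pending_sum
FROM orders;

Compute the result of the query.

1348

order_id=70: ✓ → 598
order_id=71: ✗
order_id=72: ✗
order_id=73: ✓ → 338
order_id=74: ✗
order_id=75: ✗
order_id=76: ✗
order_id=77: ✗
order_id=78: ✓ → 65
order_id=79: ✓ → 347
pending_sum = 598 + 338 + 65 + 347 = 1348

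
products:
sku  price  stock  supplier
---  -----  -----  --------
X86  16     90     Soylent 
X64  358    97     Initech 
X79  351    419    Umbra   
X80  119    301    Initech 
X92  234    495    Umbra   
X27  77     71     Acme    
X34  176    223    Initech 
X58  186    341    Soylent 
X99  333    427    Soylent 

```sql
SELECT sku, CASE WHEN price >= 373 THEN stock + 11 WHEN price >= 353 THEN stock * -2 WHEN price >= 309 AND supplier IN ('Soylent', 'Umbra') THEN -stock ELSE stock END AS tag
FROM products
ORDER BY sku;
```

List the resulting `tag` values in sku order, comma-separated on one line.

sku=X27: ELSE → 71
sku=X34: ELSE → 223
sku=X58: ELSE → 341
sku=X64: price >= 353 → -194
sku=X79: price >= 309 AND supplier IN ('Soylent', 'Umbra') → -419
sku=X80: ELSE → 301
sku=X86: ELSE → 90
sku=X92: ELSE → 495
sku=X99: price >= 309 AND supplier IN ('Soylent', 'Umbra') → -427

71, 223, 341, -194, -419, 301, 90, 495, -427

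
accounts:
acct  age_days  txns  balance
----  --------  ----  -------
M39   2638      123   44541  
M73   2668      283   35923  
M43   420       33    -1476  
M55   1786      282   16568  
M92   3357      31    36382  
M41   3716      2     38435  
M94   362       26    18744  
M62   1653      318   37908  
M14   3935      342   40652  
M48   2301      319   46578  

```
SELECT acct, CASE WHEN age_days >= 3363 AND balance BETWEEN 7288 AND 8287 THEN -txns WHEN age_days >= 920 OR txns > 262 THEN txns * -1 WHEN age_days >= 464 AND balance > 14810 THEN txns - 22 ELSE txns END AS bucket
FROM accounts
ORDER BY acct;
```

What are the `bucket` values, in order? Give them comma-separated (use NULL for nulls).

-342, -123, -2, 33, -319, -282, -318, -283, -31, 26

acct=M14: age_days >= 920 OR txns > 262 → -342
acct=M39: age_days >= 920 OR txns > 262 → -123
acct=M41: age_days >= 920 OR txns > 262 → -2
acct=M43: ELSE → 33
acct=M48: age_days >= 920 OR txns > 262 → -319
acct=M55: age_days >= 920 OR txns > 262 → -282
acct=M62: age_days >= 920 OR txns > 262 → -318
acct=M73: age_days >= 920 OR txns > 262 → -283
acct=M92: age_days >= 920 OR txns > 262 → -31
acct=M94: ELSE → 26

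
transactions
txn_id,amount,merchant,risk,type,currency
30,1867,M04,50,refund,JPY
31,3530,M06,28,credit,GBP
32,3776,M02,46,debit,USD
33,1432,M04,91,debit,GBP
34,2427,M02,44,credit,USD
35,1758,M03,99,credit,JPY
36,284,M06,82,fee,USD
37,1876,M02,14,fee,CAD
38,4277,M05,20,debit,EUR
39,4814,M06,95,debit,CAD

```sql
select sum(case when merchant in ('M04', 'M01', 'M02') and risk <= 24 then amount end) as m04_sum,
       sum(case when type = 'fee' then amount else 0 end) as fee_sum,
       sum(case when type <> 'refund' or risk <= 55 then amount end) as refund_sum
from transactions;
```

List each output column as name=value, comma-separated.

[m04_sum: merchant in ('M04', 'M01', 'M02') and risk <= 24]
txn_id=30: ✗
txn_id=31: ✗
txn_id=32: ✗
txn_id=33: ✗
txn_id=34: ✗
txn_id=35: ✗
txn_id=36: ✗
txn_id=37: ✓ → 1876
txn_id=38: ✗
txn_id=39: ✗
m04_sum = 1876
—
[fee_sum: type = 'fee']
txn_id=30: ✗
txn_id=31: ✗
txn_id=32: ✗
txn_id=33: ✗
txn_id=34: ✗
txn_id=35: ✗
txn_id=36: ✓ → 284
txn_id=37: ✓ → 1876
txn_id=38: ✗
txn_id=39: ✗
fee_sum = 284 + 1876 = 2160
—
[refund_sum: type <> 'refund' or risk <= 55]
txn_id=30: ✓ → 1867
txn_id=31: ✓ → 3530
txn_id=32: ✓ → 3776
txn_id=33: ✓ → 1432
txn_id=34: ✓ → 2427
txn_id=35: ✓ → 1758
txn_id=36: ✓ → 284
txn_id=37: ✓ → 1876
txn_id=38: ✓ → 4277
txn_id=39: ✓ → 4814
refund_sum = 1867 + 3530 + 3776 + 1432 + 2427 + 1758 + 284 + 1876 + 4277 + 4814 = 26041

m04_sum=1876, fee_sum=2160, refund_sum=26041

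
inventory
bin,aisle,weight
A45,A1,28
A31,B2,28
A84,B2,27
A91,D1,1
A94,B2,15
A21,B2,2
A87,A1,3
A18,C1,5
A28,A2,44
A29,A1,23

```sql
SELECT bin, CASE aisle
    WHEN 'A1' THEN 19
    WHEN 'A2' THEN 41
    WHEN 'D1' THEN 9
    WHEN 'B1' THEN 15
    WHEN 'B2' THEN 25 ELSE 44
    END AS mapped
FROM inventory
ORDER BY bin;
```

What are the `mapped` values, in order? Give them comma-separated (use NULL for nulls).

44, 25, 41, 19, 25, 19, 25, 19, 9, 25

bin=A18: ELSE → 44
bin=A21: aisle='B2' → 25
bin=A28: aisle='A2' → 41
bin=A29: aisle='A1' → 19
bin=A31: aisle='B2' → 25
bin=A45: aisle='A1' → 19
bin=A84: aisle='B2' → 25
bin=A87: aisle='A1' → 19
bin=A91: aisle='D1' → 9
bin=A94: aisle='B2' → 25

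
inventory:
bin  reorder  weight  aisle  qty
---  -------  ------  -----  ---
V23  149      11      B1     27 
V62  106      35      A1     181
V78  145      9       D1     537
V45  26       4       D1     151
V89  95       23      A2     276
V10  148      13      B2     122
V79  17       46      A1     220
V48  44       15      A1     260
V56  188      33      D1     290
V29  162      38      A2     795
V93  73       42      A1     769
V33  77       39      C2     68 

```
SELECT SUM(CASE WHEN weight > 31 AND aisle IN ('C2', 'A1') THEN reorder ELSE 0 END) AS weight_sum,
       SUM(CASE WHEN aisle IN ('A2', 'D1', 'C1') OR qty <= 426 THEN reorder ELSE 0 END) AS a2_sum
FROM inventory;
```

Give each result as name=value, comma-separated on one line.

weight_sum=273, a2_sum=1157

[weight_sum: weight > 31 AND aisle IN ('C2', 'A1')]
bin=V23: ✗
bin=V62: ✓ → 106
bin=V78: ✗
bin=V45: ✗
bin=V89: ✗
bin=V10: ✗
bin=V79: ✓ → 17
bin=V48: ✗
bin=V56: ✗
bin=V29: ✗
bin=V93: ✓ → 73
bin=V33: ✓ → 77
weight_sum = 106 + 17 + 73 + 77 = 273
—
[a2_sum: aisle IN ('A2', 'D1', 'C1') OR qty <= 426]
bin=V23: ✓ → 149
bin=V62: ✓ → 106
bin=V78: ✓ → 145
bin=V45: ✓ → 26
bin=V89: ✓ → 95
bin=V10: ✓ → 148
bin=V79: ✓ → 17
bin=V48: ✓ → 44
bin=V56: ✓ → 188
bin=V29: ✓ → 162
bin=V93: ✗
bin=V33: ✓ → 77
a2_sum = 149 + 106 + 145 + 26 + 95 + 148 + 17 + 44 + 188 + 162 + 77 = 1157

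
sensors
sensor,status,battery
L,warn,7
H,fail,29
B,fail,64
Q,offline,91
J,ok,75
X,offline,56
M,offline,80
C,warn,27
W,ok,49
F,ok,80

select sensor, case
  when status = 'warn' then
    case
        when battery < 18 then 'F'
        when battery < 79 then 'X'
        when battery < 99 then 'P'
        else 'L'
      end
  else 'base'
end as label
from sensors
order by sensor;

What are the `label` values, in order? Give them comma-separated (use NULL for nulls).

sensor=B: status='fail' → outer ELSE → base
sensor=C: status='warn' → inner[battery < 79] → X
sensor=F: status='ok' → outer ELSE → base
sensor=H: status='fail' → outer ELSE → base
sensor=J: status='ok' → outer ELSE → base
sensor=L: status='warn' → inner[battery < 18] → F
sensor=M: status='offline' → outer ELSE → base
sensor=Q: status='offline' → outer ELSE → base
sensor=W: status='ok' → outer ELSE → base
sensor=X: status='offline' → outer ELSE → base

base, X, base, base, base, F, base, base, base, base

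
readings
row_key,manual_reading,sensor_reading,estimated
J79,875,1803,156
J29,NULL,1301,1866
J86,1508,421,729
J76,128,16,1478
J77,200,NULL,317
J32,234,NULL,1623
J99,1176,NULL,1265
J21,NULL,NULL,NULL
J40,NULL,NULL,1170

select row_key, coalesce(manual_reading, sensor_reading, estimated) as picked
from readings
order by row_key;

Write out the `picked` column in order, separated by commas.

NULL, 1301, 234, 1170, 128, 200, 875, 1508, 1176

row_key=J21: manual_reading=NULL, sensor_reading=NULL, estimated=NULL (all NULL) → NULL
row_key=J29: manual_reading=NULL, sensor_reading=1301 → 1301
row_key=J32: manual_reading=234 → 234
row_key=J40: manual_reading=NULL, sensor_reading=NULL, estimated=1170 → 1170
row_key=J76: manual_reading=128 → 128
row_key=J77: manual_reading=200 → 200
row_key=J79: manual_reading=875 → 875
row_key=J86: manual_reading=1508 → 1508
row_key=J99: manual_reading=1176 → 1176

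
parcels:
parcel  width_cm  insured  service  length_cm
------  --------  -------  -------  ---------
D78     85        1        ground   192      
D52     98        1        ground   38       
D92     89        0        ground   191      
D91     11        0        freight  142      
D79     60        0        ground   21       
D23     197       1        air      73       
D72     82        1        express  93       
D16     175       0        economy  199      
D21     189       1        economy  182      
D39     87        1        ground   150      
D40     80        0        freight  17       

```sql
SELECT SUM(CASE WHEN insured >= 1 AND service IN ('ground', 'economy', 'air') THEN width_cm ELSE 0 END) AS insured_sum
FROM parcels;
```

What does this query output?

656

parcel=D78: ✓ → 85
parcel=D52: ✓ → 98
parcel=D92: ✗
parcel=D91: ✗
parcel=D79: ✗
parcel=D23: ✓ → 197
parcel=D72: ✗
parcel=D16: ✗
parcel=D21: ✓ → 189
parcel=D39: ✓ → 87
parcel=D40: ✗
insured_sum = 85 + 98 + 197 + 189 + 87 = 656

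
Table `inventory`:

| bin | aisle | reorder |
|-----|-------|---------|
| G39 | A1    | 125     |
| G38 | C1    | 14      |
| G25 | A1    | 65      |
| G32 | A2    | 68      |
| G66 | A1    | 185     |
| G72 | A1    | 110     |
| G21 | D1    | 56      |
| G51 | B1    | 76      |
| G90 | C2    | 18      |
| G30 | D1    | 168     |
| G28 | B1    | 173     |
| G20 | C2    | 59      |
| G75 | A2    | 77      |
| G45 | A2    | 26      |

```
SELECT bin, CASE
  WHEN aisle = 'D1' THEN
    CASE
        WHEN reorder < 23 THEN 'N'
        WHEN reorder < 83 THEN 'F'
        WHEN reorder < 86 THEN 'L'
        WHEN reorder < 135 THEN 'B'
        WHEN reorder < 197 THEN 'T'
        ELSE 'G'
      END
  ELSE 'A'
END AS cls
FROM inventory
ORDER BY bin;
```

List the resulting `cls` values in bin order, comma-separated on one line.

A, F, A, A, T, A, A, A, A, A, A, A, A, A

bin=G20: aisle='C2' → outer ELSE → A
bin=G21: aisle='D1' → inner[reorder < 83] → F
bin=G25: aisle='A1' → outer ELSE → A
bin=G28: aisle='B1' → outer ELSE → A
bin=G30: aisle='D1' → inner[reorder < 197] → T
bin=G32: aisle='A2' → outer ELSE → A
bin=G38: aisle='C1' → outer ELSE → A
bin=G39: aisle='A1' → outer ELSE → A
bin=G45: aisle='A2' → outer ELSE → A
bin=G51: aisle='B1' → outer ELSE → A
bin=G66: aisle='A1' → outer ELSE → A
bin=G72: aisle='A1' → outer ELSE → A
bin=G75: aisle='A2' → outer ELSE → A
bin=G90: aisle='C2' → outer ELSE → A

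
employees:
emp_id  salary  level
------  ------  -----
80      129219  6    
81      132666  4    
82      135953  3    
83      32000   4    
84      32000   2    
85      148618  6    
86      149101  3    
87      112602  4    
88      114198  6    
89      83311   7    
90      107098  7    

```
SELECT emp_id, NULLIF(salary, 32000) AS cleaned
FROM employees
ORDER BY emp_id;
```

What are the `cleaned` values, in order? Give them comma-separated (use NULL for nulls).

129219, 132666, 135953, NULL, NULL, 148618, 149101, 112602, 114198, 83311, 107098

emp_id=80: salary=129219 vs 32000: differ → 129219
emp_id=81: salary=132666 vs 32000: differ → 132666
emp_id=82: salary=135953 vs 32000: differ → 135953
emp_id=83: salary=32000 vs 32000: equal → NULL
emp_id=84: salary=32000 vs 32000: equal → NULL
emp_id=85: salary=148618 vs 32000: differ → 148618
emp_id=86: salary=149101 vs 32000: differ → 149101
emp_id=87: salary=112602 vs 32000: differ → 112602
emp_id=88: salary=114198 vs 32000: differ → 114198
emp_id=89: salary=83311 vs 32000: differ → 83311
emp_id=90: salary=107098 vs 32000: differ → 107098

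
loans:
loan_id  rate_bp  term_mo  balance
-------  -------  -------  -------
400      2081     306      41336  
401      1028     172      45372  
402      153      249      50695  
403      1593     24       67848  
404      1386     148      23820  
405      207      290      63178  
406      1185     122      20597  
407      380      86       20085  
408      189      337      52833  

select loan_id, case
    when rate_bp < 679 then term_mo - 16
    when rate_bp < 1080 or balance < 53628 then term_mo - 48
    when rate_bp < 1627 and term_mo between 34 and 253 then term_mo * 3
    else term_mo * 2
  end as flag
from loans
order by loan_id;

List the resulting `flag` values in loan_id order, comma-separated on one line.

loan_id=400: rate_bp < 1080 or balance < 53628 → 258
loan_id=401: rate_bp < 1080 or balance < 53628 → 124
loan_id=402: rate_bp < 679 → 233
loan_id=403: ELSE → 48
loan_id=404: rate_bp < 1080 or balance < 53628 → 100
loan_id=405: rate_bp < 679 → 274
loan_id=406: rate_bp < 1080 or balance < 53628 → 74
loan_id=407: rate_bp < 679 → 70
loan_id=408: rate_bp < 679 → 321

258, 124, 233, 48, 100, 274, 74, 70, 321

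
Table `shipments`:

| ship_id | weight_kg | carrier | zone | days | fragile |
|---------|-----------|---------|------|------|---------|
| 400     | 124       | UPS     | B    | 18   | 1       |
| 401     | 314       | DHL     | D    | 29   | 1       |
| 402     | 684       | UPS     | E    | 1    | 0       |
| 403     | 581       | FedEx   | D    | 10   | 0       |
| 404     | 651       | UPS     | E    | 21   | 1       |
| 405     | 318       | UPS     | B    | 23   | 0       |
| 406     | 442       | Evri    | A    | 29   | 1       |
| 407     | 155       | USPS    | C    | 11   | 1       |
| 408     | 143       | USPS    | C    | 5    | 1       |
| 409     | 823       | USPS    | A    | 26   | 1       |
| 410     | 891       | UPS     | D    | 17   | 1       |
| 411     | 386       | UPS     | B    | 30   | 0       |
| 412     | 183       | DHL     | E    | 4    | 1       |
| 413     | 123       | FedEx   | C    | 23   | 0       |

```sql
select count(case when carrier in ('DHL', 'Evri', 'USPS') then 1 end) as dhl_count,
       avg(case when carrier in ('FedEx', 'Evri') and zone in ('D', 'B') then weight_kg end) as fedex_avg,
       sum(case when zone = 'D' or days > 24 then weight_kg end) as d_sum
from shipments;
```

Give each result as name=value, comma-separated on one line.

dhl_count=6, fedex_avg=581, d_sum=3437

[dhl_count: carrier in ('DHL', 'Evri', 'USPS')]
ship_id=400: ✗
ship_id=401: ✓ → 1
ship_id=402: ✗
ship_id=403: ✗
ship_id=404: ✗
ship_id=405: ✗
ship_id=406: ✓ → 1
ship_id=407: ✓ → 1
ship_id=408: ✓ → 1
ship_id=409: ✓ → 1
ship_id=410: ✗
ship_id=411: ✗
ship_id=412: ✓ → 1
ship_id=413: ✗
dhl_count = COUNT(1, 1, 1, 1, 1, 1) = 6
—
[fedex_avg: carrier in ('FedEx', 'Evri') and zone in ('D', 'B')]
ship_id=400: ✗
ship_id=401: ✗
ship_id=402: ✗
ship_id=403: ✓ → 581
ship_id=404: ✗
ship_id=405: ✗
ship_id=406: ✗
ship_id=407: ✗
ship_id=408: ✗
ship_id=409: ✗
ship_id=410: ✗
ship_id=411: ✗
ship_id=412: ✗
ship_id=413: ✗
fedex_avg = 581
—
[d_sum: zone = 'D' or days > 24]
ship_id=400: ✗
ship_id=401: ✓ → 314
ship_id=402: ✗
ship_id=403: ✓ → 581
ship_id=404: ✗
ship_id=405: ✗
ship_id=406: ✓ → 442
ship_id=407: ✗
ship_id=408: ✗
ship_id=409: ✓ → 823
ship_id=410: ✓ → 891
ship_id=411: ✓ → 386
ship_id=412: ✗
ship_id=413: ✗
d_sum = 314 + 581 + 442 + 823 + 891 + 386 = 3437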